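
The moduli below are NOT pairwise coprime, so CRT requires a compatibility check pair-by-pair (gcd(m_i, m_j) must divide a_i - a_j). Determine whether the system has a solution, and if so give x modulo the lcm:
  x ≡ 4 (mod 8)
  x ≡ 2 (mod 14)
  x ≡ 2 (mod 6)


Moduli 8, 14, 6 are not pairwise coprime, so CRT works modulo lcm(m_i) when all pairwise compatibility conditions hold.
Pairwise compatibility: gcd(m_i, m_j) must divide a_i - a_j for every pair.
Merge one congruence at a time:
  Start: x ≡ 4 (mod 8).
  Combine with x ≡ 2 (mod 14): gcd(8, 14) = 2; 2 - 4 = -2, which IS divisible by 2, so compatible.
    Write x = 4 + 8·t and substitute into x ≡ 2 (mod 14): 8·t ≡ 2 − 4 = -2 (mod 14).
    Divide the congruence (and modulus) by g = 2: 4·t ≡ -1 (mod 7).
    Reduce coefficients mod 7: 4·t ≡ 6 (mod 7).
    The inverse of 4 mod 7 is 2 (since 4·2 = 8 = 1·7 + 1), so t ≡ 2·6 = 12 ≡ 5 (mod 7).
    Then x = 4 + 8·5 = 44, valid modulo lcm(8, 14) = 56: x ≡ 44 (mod 56).
  Combine with x ≡ 2 (mod 6): gcd(56, 6) = 2; 2 - 44 = -42, which IS divisible by 2, so compatible.
    Write x = 44 + 56·t and substitute into x ≡ 2 (mod 6): 56·t ≡ 2 − 44 = -42 (mod 6).
    Divide the congruence (and modulus) by g = 2: 28·t ≡ -21 (mod 3).
    Reduce coefficients mod 3: 1·t ≡ 0 (mod 3).
    So t ≡ 0 (mod 3).
    Then x = 44 + 56·0 = 44, valid modulo lcm(56, 6) = 168: x ≡ 44 (mod 168).
Verify: 44 mod 8 = 4, 44 mod 14 = 2, 44 mod 6 = 2.

x ≡ 44 (mod 168).


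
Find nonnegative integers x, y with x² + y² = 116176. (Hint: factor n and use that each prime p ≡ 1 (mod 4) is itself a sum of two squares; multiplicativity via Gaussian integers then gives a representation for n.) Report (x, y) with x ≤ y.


Step 1: Factor n = 116176 = 2^4 · 53 · 137.
Step 2: Check the mod-4 condition on each prime factor: 2 = 2 (special); 53 ≡ 1 (mod 4), exponent 1; 137 ≡ 1 (mod 4), exponent 1.
All primes ≡ 3 (mod 4) appear to even exponent (or don't appear), so by the two-squares theorem n IS expressible as a sum of two squares.
Step 3: Build a representation. Group n = k² · m with k = 4 and m = 53 · 137 = 7261 (a product of primes ≡ 1 (mod 4)); a representation of m scales to one of n via (k·x)² + (k·y)² = k²(x² + y²). Each prime p ≡ 1 (mod 4) is itself a sum of two squares; find a² by testing p − a² for a perfect square:
  53: 53 − 1² = 52, 53 − 2² = 49 = 7² ⇒ 53 = 2² + 7².
  137: 137 − 1² = 136, 137 − 2² = 133, 137 − 3² = 128, 137 − 4² = 121 = 11² ⇒ 137 = 4² + 11².
  Combine using the Brahmagupta–Fibonacci identity (a² + b²)(c² + d²) = (ac − bd)² + (ad + bc)² = (ac + bd)² + (ad − bc)²:
  53 · 137 = 7261: from (2² + 7²)(4² + 11²), take (2·4 − 7·11, 2·11 + 7·4) = (8 − 77, 22 + 28) = (-69, 50); dropping signs (only squares matter) gives (69, 50); check 69² + 50² = 4761 + 2500 = 7261 ✓.
  Scale by k = 4: (4·69, 4·50) = (276, 200).
Step 4: Order so x ≤ y and verify: 200² + 276² = 40000 + 76176 = 116176 = n. ✓

n = 116176 = 200² + 276² (one valid representation with x ≤ y).


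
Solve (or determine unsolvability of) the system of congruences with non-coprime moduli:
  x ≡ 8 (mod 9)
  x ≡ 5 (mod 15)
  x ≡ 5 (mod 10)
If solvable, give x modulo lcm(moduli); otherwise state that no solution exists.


Moduli 9, 15, 10 are not pairwise coprime, so CRT works modulo lcm(m_i) when all pairwise compatibility conditions hold.
Pairwise compatibility: gcd(m_i, m_j) must divide a_i - a_j for every pair.
Merge one congruence at a time:
  Start: x ≡ 8 (mod 9).
  Combine with x ≡ 5 (mod 15): gcd(9, 15) = 3; 5 - 8 = -3, which IS divisible by 3, so compatible.
    Write x = 8 + 9·t and substitute into x ≡ 5 (mod 15): 9·t ≡ 5 − 8 = -3 (mod 15).
    Divide the congruence (and modulus) by g = 3: 3·t ≡ -1 (mod 5).
    Reduce coefficients mod 5: 3·t ≡ 4 (mod 5).
    The inverse of 3 mod 5 is 2 (since 3·2 = 6 = 1·5 + 1), so t ≡ 2·4 = 8 ≡ 3 (mod 5).
    Then x = 8 + 9·3 = 35, valid modulo lcm(9, 15) = 45: x ≡ 35 (mod 45).
  Combine with x ≡ 5 (mod 10): gcd(45, 10) = 5; 5 - 35 = -30, which IS divisible by 5, so compatible.
    Write x = 35 + 45·t and substitute into x ≡ 5 (mod 10): 45·t ≡ 5 − 35 = -30 (mod 10).
    Divide the congruence (and modulus) by g = 5: 9·t ≡ -6 (mod 2).
    Reduce coefficients mod 2: 1·t ≡ 0 (mod 2).
    So t ≡ 0 (mod 2).
    Then x = 35 + 45·0 = 35, valid modulo lcm(45, 10) = 90: x ≡ 35 (mod 90).
Verify: 35 mod 9 = 8, 35 mod 15 = 5, 35 mod 10 = 5.

x ≡ 35 (mod 90).


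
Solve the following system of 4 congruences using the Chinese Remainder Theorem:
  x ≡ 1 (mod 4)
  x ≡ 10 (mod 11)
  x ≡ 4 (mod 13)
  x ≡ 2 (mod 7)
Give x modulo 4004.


Product of moduli M = 4 · 11 · 13 · 7 = 4004.
Merge one congruence at a time:
  Start: x ≡ 1 (mod 4).
  Combine with x ≡ 10 (mod 11); new modulus lcm = 44.
    Write x = 1 + 4·t and substitute into x ≡ 10 (mod 11): 4·t ≡ 10 − 1 = 9 (mod 11).
    The inverse of 4 mod 11 is 3 (since 4·3 = 12 = 1·11 + 1), so t ≡ 3·9 = 27 ≡ 5 (mod 11).
    Then x = 1 + 4·5 = 21, valid modulo lcm(4, 11) = 44: x ≡ 21 (mod 44).
  Combine with x ≡ 4 (mod 13); new modulus lcm = 572.
    Write x = 21 + 44·t and substitute into x ≡ 4 (mod 13): 44·t ≡ 4 − 21 = -17 (mod 13).
    Reduce coefficients mod 13: 5·t ≡ 9 (mod 13).
    The inverse of 5 mod 13 is 8 (since 5·8 = 40 = 3·13 + 1), so t ≡ 8·9 = 72 ≡ 7 (mod 13).
    Then x = 21 + 44·7 = 329, valid modulo lcm(44, 13) = 572: x ≡ 329 (mod 572).
  Combine with x ≡ 2 (mod 7); new modulus lcm = 4004.
    Write x = 329 + 572·t and substitute into x ≡ 2 (mod 7): 572·t ≡ 2 − 329 = -327 (mod 7).
    Reduce coefficients mod 7: 5·t ≡ 2 (mod 7).
    The inverse of 5 mod 7 is 3 (since 5·3 = 15 = 2·7 + 1), so t ≡ 3·2 = 6 ≡ 6 (mod 7).
    Then x = 329 + 572·6 = 3761, valid modulo lcm(572, 7) = 4004: x ≡ 3761 (mod 4004).
Verify against each original: 3761 mod 4 = 1, 3761 mod 11 = 10, 3761 mod 13 = 4, 3761 mod 7 = 2.

x ≡ 3761 (mod 4004).


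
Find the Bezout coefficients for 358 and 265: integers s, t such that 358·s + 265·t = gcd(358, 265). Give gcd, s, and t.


Euclidean algorithm on (358, 265) — divide until remainder is 0:
  358 = 1 · 265 + 93
  265 = 2 · 93 + 79
  93 = 1 · 79 + 14
  79 = 5 · 14 + 9
  14 = 1 · 9 + 5
  9 = 1 · 5 + 4
  5 = 1 · 4 + 1
  4 = 4 · 1 + 0
gcd(358, 265) = 1.
Track Bezout coefficients alongside the remainders: start with r₀ = 358 = a·1 + b·0 (s = 1, t = 0) and r₁ = 265 = a·0 + b·1 (s = 0, t = 1); each new remainder r_{k+1} = r_{k-1} − q_k·r_k inherits s_{k+1} = s_{k-1} − q_k·s_k, t_{k+1} = t_{k-1} − q_k·t_k, so r_k = a·s_k + b·t_k at every step:
  q = 1: r = 93, s = 1 − 1·0 = 1, t = 0 − 1·1 = -1  (check: 358·1 + 265·(-1) = 93)
  q = 2: r = 79, s = 0 − 2·1 = -2, t = 1 − 2·(-1) = 3  (check: 358·(-2) + 265·3 = 79)
  q = 1: r = 14, s = 1 − 1·(-2) = 3, t = -1 − 1·3 = -4  (check: 358·3 + 265·(-4) = 14)
  q = 5: r = 9, s = -2 − 5·3 = -17, t = 3 − 5·(-4) = 23  (check: 358·(-17) + 265·23 = 9)
  q = 1: r = 5, s = 3 − 1·(-17) = 20, t = -4 − 1·23 = -27  (check: 358·20 + 265·(-27) = 5)
  q = 1: r = 4, s = -17 − 1·20 = -37, t = 23 − 1·(-27) = 50  (check: 358·(-37) + 265·50 = 4)
  q = 1: r = 1, s = 20 − 1·(-37) = 57, t = -27 − 1·50 = -77  (check: 358·57 + 265·(-77) = 1)
The row with r = 1 (the gcd) gives the Bezout coefficients s = 57, t = -77.
Result: 358 · (57) + 265 · (-77) = 1.

gcd(358, 265) = 1; s = 57, t = -77 (check: 358·57 + 265·(-77) = 1).


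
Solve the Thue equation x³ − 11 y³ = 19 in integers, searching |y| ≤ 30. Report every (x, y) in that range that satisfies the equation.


The equation is x³ - 11y³ = 19. For fixed y, x³ = 11·y³ + 19, so a solution requires the RHS to be a perfect cube.
Strategy: iterate y from -30 to 30, compute RHS = 11·y³ + 19, and check whether it is a (positive or negative) perfect cube.
Check small values of y:
  y = 0: RHS = 19 is not a perfect cube.
  y = 1: RHS = 30 is not a perfect cube.
  y = -1: RHS = 8 = (2)³ ⇒ x = 2 works.
  y = 2: RHS = 107 is not a perfect cube.
  y = -2: RHS = -69 is not a perfect cube.
  y = 3: RHS = 316 is not a perfect cube.
  y = -3: RHS = -278 is not a perfect cube.
Continuing, at y = -9: RHS = -8000 = (-20)³ ⇒ x = -20 works.
Searching the remaining y in |y| ≤ 30 finds no further solutions.
Collected solutions: (2, -1), (-20, -9).

Solutions (with |y| ≤ 30): (2, -1), (-20, -9).


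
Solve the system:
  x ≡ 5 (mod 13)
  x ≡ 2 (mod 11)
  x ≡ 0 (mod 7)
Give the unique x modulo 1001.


Moduli 13, 11, 7 are pairwise coprime; by CRT there is a unique solution modulo M = 13 · 11 · 7 = 1001.
Solve pairwise, accumulating the modulus:
  Start with x ≡ 5 (mod 13).
  Combine with x ≡ 2 (mod 11): since gcd(13, 11) = 1, we get a unique residue mod 143.
    Write x = 5 + 13·t and substitute into x ≡ 2 (mod 11): 13·t ≡ 2 − 5 = -3 (mod 11).
    Reduce coefficients mod 11: 2·t ≡ 8 (mod 11).
    The inverse of 2 mod 11 is 6 (since 2·6 = 12 = 1·11 + 1), so t ≡ 6·8 = 48 ≡ 4 (mod 11).
    Then x = 5 + 13·4 = 57, valid modulo lcm(13, 11) = 143: x ≡ 57 (mod 143).
  Combine with x ≡ 0 (mod 7): since gcd(143, 7) = 1, we get a unique residue mod 1001.
    Write x = 57 + 143·t and substitute into x ≡ 0 (mod 7): 143·t ≡ 0 − 57 = -57 (mod 7).
    Reduce coefficients mod 7: 3·t ≡ 6 (mod 7).
    The inverse of 3 mod 7 is 5 (since 3·5 = 15 = 2·7 + 1), so t ≡ 5·6 = 30 ≡ 2 (mod 7).
    Then x = 57 + 143·2 = 343, valid modulo lcm(143, 7) = 1001: x ≡ 343 (mod 1001).
Verify: 343 mod 13 = 5 ✓, 343 mod 11 = 2 ✓, 343 mod 7 = 0 ✓.

x ≡ 343 (mod 1001).


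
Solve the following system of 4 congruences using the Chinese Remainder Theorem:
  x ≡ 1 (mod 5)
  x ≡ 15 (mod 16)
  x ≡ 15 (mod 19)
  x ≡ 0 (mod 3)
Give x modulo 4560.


Product of moduli M = 5 · 16 · 19 · 3 = 4560.
Merge one congruence at a time:
  Start: x ≡ 1 (mod 5).
  Combine with x ≡ 15 (mod 16); new modulus lcm = 80.
    Write x = 1 + 5·t and substitute into x ≡ 15 (mod 16): 5·t ≡ 15 − 1 = 14 (mod 16).
    The inverse of 5 mod 16 is 13 (since 5·13 = 65 = 4·16 + 1), so t ≡ 13·14 = 182 ≡ 6 (mod 16).
    Then x = 1 + 5·6 = 31, valid modulo lcm(5, 16) = 80: x ≡ 31 (mod 80).
  Combine with x ≡ 15 (mod 19); new modulus lcm = 1520.
    Write x = 31 + 80·t and substitute into x ≡ 15 (mod 19): 80·t ≡ 15 − 31 = -16 (mod 19).
    Reduce coefficients mod 19: 4·t ≡ 3 (mod 19).
    The inverse of 4 mod 19 is 5 (since 4·5 = 20 = 1·19 + 1), so t ≡ 5·3 = 15 ≡ 15 (mod 19).
    Then x = 31 + 80·15 = 1231, valid modulo lcm(80, 19) = 1520: x ≡ 1231 (mod 1520).
  Combine with x ≡ 0 (mod 3); new modulus lcm = 4560.
    Write x = 1231 + 1520·t and substitute into x ≡ 0 (mod 3): 1520·t ≡ 0 − 1231 = -1231 (mod 3).
    Reduce coefficients mod 3: 2·t ≡ 2 (mod 3).
    The inverse of 2 mod 3 is 2 (since 2·2 = 4 = 1·3 + 1), so t ≡ 2·2 = 4 ≡ 1 (mod 3).
    Then x = 1231 + 1520·1 = 2751, valid modulo lcm(1520, 3) = 4560: x ≡ 2751 (mod 4560).
Verify against each original: 2751 mod 5 = 1, 2751 mod 16 = 15, 2751 mod 19 = 15, 2751 mod 3 = 0.

x ≡ 2751 (mod 4560).


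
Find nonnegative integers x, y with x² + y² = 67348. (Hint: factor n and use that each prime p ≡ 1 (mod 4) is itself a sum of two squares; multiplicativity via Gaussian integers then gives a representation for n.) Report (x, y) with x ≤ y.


Step 1: Factor n = 67348 = 2^2 · 113 · 149.
Step 2: Check the mod-4 condition on each prime factor: 2 = 2 (special); 113 ≡ 1 (mod 4), exponent 1; 149 ≡ 1 (mod 4), exponent 1.
All primes ≡ 3 (mod 4) appear to even exponent (or don't appear), so by the two-squares theorem n IS expressible as a sum of two squares.
Step 3: Build a representation. Group n = k² · m with k = 2 and m = 113 · 149 = 16837 (a product of primes ≡ 1 (mod 4)); a representation of m scales to one of n via (k·x)² + (k·y)² = k²(x² + y²). Each prime p ≡ 1 (mod 4) is itself a sum of two squares; find a² by testing p − a² for a perfect square:
  113: 113 − 1² = 112, 113 − 2² = 109, 113 − 3² = 104, 113 − 4² = 97, 113 − 5² = 88, 113 − 6² = 77, 113 − 7² = 64 = 8² ⇒ 113 = 7² + 8².
  149: 149 − 1² = 148, 149 − 2² = 145, 149 − 3² = 140, 149 − 4² = 133, 149 − 5² = 124, 149 − 6² = 113, 149 − 7² = 100 = 10² ⇒ 149 = 7² + 10².
  Combine using the Brahmagupta–Fibonacci identity (a² + b²)(c² + d²) = (ac − bd)² + (ad + bc)² = (ac + bd)² + (ad − bc)²:
  113 · 149 = 16837: from (7² + 8²)(7² + 10²), take (7·7 − 8·10, 7·10 + 8·7) = (49 − 80, 70 + 56) = (-31, 126); dropping signs (only squares matter) gives (31, 126); check 31² + 126² = 961 + 15876 = 16837 ✓.
  Scale by k = 2: (2·31, 2·126) = (62, 252).
Step 4: Order so x ≤ y and verify: 62² + 252² = 3844 + 63504 = 67348 = n. ✓

n = 67348 = 62² + 252² (one valid representation with x ≤ y).


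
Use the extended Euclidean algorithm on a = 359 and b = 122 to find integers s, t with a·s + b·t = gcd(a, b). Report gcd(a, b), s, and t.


Euclidean algorithm on (359, 122) — divide until remainder is 0:
  359 = 2 · 122 + 115
  122 = 1 · 115 + 7
  115 = 16 · 7 + 3
  7 = 2 · 3 + 1
  3 = 3 · 1 + 0
gcd(359, 122) = 1.
Track Bezout coefficients alongside the remainders: start with r₀ = 359 = a·1 + b·0 (s = 1, t = 0) and r₁ = 122 = a·0 + b·1 (s = 0, t = 1); each new remainder r_{k+1} = r_{k-1} − q_k·r_k inherits s_{k+1} = s_{k-1} − q_k·s_k, t_{k+1} = t_{k-1} − q_k·t_k, so r_k = a·s_k + b·t_k at every step:
  q = 2: r = 115, s = 1 − 2·0 = 1, t = 0 − 2·1 = -2  (check: 359·1 + 122·(-2) = 115)
  q = 1: r = 7, s = 0 − 1·1 = -1, t = 1 − 1·(-2) = 3  (check: 359·(-1) + 122·3 = 7)
  q = 16: r = 3, s = 1 − 16·(-1) = 17, t = -2 − 16·3 = -50  (check: 359·17 + 122·(-50) = 3)
  q = 2: r = 1, s = -1 − 2·17 = -35, t = 3 − 2·(-50) = 103  (check: 359·(-35) + 122·103 = 1)
The row with r = 1 (the gcd) gives the Bezout coefficients s = -35, t = 103.
Result: 359 · (-35) + 122 · (103) = 1.

gcd(359, 122) = 1; s = -35, t = 103 (check: 359·(-35) + 122·103 = 1).


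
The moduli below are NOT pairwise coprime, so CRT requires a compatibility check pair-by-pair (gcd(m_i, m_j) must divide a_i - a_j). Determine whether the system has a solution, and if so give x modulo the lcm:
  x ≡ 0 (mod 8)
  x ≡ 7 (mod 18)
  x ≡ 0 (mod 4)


Moduli 8, 18, 4 are not pairwise coprime, so CRT works modulo lcm(m_i) when all pairwise compatibility conditions hold.
Pairwise compatibility: gcd(m_i, m_j) must divide a_i - a_j for every pair.
Merge one congruence at a time:
  Start: x ≡ 0 (mod 8).
  Combine with x ≡ 7 (mod 18): gcd(8, 18) = 2, and 7 - 0 = 7 is NOT divisible by 2.
    ⇒ system is inconsistent (no integer solution).

No solution (the system is inconsistent).


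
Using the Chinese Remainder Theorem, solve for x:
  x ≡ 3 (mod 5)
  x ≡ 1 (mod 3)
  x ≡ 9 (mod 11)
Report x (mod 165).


Moduli 5, 3, 11 are pairwise coprime; by CRT there is a unique solution modulo M = 5 · 3 · 11 = 165.
Solve pairwise, accumulating the modulus:
  Start with x ≡ 3 (mod 5).
  Combine with x ≡ 1 (mod 3): since gcd(5, 3) = 1, we get a unique residue mod 15.
    Write x = 3 + 5·t and substitute into x ≡ 1 (mod 3): 5·t ≡ 1 − 3 = -2 (mod 3).
    Reduce coefficients mod 3: 2·t ≡ 1 (mod 3).
    The inverse of 2 mod 3 is 2 (since 2·2 = 4 = 1·3 + 1), so t ≡ 2·1 = 2 ≡ 2 (mod 3).
    Then x = 3 + 5·2 = 13, valid modulo lcm(5, 3) = 15: x ≡ 13 (mod 15).
  Combine with x ≡ 9 (mod 11): since gcd(15, 11) = 1, we get a unique residue mod 165.
    Write x = 13 + 15·t and substitute into x ≡ 9 (mod 11): 15·t ≡ 9 − 13 = -4 (mod 11).
    Reduce coefficients mod 11: 4·t ≡ 7 (mod 11).
    The inverse of 4 mod 11 is 3 (since 4·3 = 12 = 1·11 + 1), so t ≡ 3·7 = 21 ≡ 10 (mod 11).
    Then x = 13 + 15·10 = 163, valid modulo lcm(15, 11) = 165: x ≡ 163 (mod 165).
Verify: 163 mod 5 = 3 ✓, 163 mod 3 = 1 ✓, 163 mod 11 = 9 ✓.

x ≡ 163 (mod 165).


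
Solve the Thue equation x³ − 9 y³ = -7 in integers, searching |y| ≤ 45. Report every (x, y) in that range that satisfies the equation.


The equation is x³ - 9y³ = -7. For fixed y, x³ = 9·y³ − 7, so a solution requires the RHS to be a perfect cube.
Strategy: iterate y from -45 to 45, compute RHS = 9·y³ − 7, and check whether it is a (positive or negative) perfect cube.
Check small values of y:
  y = 0: RHS = -7 is not a perfect cube.
  y = 1: RHS = 2 is not a perfect cube.
  y = -1: RHS = -16 is not a perfect cube.
  y = 2: RHS = 65 is not a perfect cube.
  y = -2: RHS = -79 is not a perfect cube.
  y = 3: RHS = 236 is not a perfect cube.
  y = -3: RHS = -250 is not a perfect cube.
Continuing the search up to |y| = 45 finds no solutions either.
No (x, y) in the scanned range satisfies the equation.

No integer solutions with |y| ≤ 45.


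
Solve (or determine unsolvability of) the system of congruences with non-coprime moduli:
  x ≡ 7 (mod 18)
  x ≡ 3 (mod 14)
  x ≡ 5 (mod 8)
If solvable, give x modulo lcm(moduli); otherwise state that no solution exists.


Moduli 18, 14, 8 are not pairwise coprime, so CRT works modulo lcm(m_i) when all pairwise compatibility conditions hold.
Pairwise compatibility: gcd(m_i, m_j) must divide a_i - a_j for every pair.
Merge one congruence at a time:
  Start: x ≡ 7 (mod 18).
  Combine with x ≡ 3 (mod 14): gcd(18, 14) = 2; 3 - 7 = -4, which IS divisible by 2, so compatible.
    Write x = 7 + 18·t and substitute into x ≡ 3 (mod 14): 18·t ≡ 3 − 7 = -4 (mod 14).
    Divide the congruence (and modulus) by g = 2: 9·t ≡ -2 (mod 7).
    Reduce coefficients mod 7: 2·t ≡ 5 (mod 7).
    The inverse of 2 mod 7 is 4 (since 2·4 = 8 = 1·7 + 1), so t ≡ 4·5 = 20 ≡ 6 (mod 7).
    Then x = 7 + 18·6 = 115, valid modulo lcm(18, 14) = 126: x ≡ 115 (mod 126).
  Combine with x ≡ 5 (mod 8): gcd(126, 8) = 2; 5 - 115 = -110, which IS divisible by 2, so compatible.
    Write x = 115 + 126·t and substitute into x ≡ 5 (mod 8): 126·t ≡ 5 − 115 = -110 (mod 8).
    Divide the congruence (and modulus) by g = 2: 63·t ≡ -55 (mod 4).
    Reduce coefficients mod 4: 3·t ≡ 1 (mod 4).
    The inverse of 3 mod 4 is 3 (since 3·3 = 9 = 2·4 + 1), so t ≡ 3·1 = 3 ≡ 3 (mod 4).
    Then x = 115 + 126·3 = 493, valid modulo lcm(126, 8) = 504: x ≡ 493 (mod 504).
Verify: 493 mod 18 = 7, 493 mod 14 = 3, 493 mod 8 = 5.

x ≡ 493 (mod 504).


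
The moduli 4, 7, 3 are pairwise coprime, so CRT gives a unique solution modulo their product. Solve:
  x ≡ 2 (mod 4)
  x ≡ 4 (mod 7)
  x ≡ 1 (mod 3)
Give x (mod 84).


Moduli 4, 7, 3 are pairwise coprime; by CRT there is a unique solution modulo M = 4 · 7 · 3 = 84.
Solve pairwise, accumulating the modulus:
  Start with x ≡ 2 (mod 4).
  Combine with x ≡ 4 (mod 7): since gcd(4, 7) = 1, we get a unique residue mod 28.
    Write x = 2 + 4·t and substitute into x ≡ 4 (mod 7): 4·t ≡ 4 − 2 = 2 (mod 7).
    The inverse of 4 mod 7 is 2 (since 4·2 = 8 = 1·7 + 1), so t ≡ 2·2 = 4 ≡ 4 (mod 7).
    Then x = 2 + 4·4 = 18, valid modulo lcm(4, 7) = 28: x ≡ 18 (mod 28).
  Combine with x ≡ 1 (mod 3): since gcd(28, 3) = 1, we get a unique residue mod 84.
    Write x = 18 + 28·t and substitute into x ≡ 1 (mod 3): 28·t ≡ 1 − 18 = -17 (mod 3).
    Reduce coefficients mod 3: 1·t ≡ 1 (mod 3).
    So t ≡ 1 (mod 3).
    Then x = 18 + 28·1 = 46, valid modulo lcm(28, 3) = 84: x ≡ 46 (mod 84).
Verify: 46 mod 4 = 2 ✓, 46 mod 7 = 4 ✓, 46 mod 3 = 1 ✓.

x ≡ 46 (mod 84).


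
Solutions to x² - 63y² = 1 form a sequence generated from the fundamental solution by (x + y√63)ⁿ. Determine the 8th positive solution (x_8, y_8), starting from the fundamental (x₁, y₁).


Step 1: Find the fundamental solution (x₁, y₁) of x² - 63y² = 1.
  Expand √63 as a continued fraction. a₀ = ⌊√63⌋ = 7; iterate m_{k+1} = d_k·a_k − m_k, d_{k+1} = (63 − m_{k+1}²)/d_k, a_{k+1} = ⌊(a₀ + m_{k+1})/d_{k+1}⌋ (starting m₀ = 0, d₀ = 1), with convergents p_k = a_k·p_{k-1} + p_{k-2}, q_k = a_k·q_{k-1} + q_{k-2} (p₋₁ = 1, q₋₁ = 0):
  k = 0: a₀ = 7; p₀/q₀ = 7/1; p₀² − 63·q₀² = 49 − 63 = -14.
  k = 1: m = 7, d = 14, a = ⌊(7 + 7)/14⌋ = 1; p/q = (1·7 + 1)/(1·1 + 0) = 8/1; p² − 63·q² = 64 − 63 = 1.
  The first convergent with p² − 63·q² = 1 gives the fundamental solution (x₁, y₁) = (8, 1).
Step 2: Apply the recurrence (x_{n+1}, y_{n+1}) = (x₁x_n + 63y₁y_n, x₁y_n + y₁x_n) repeatedly.
  From (x_1, y_1) = (8, 1): x_2 = 8·8 + 63·1·1 = 127; y_2 = 8·1 + 1·8 = 16.
  From (x_2, y_2) = (127, 16): x_3 = 8·127 + 63·1·16 = 2024; y_3 = 8·16 + 1·127 = 255.
  From (x_3, y_3) = (2024, 255): x_4 = 8·2024 + 63·1·255 = 32257; y_4 = 8·255 + 1·2024 = 4064.
  From (x_4, y_4) = (32257, 4064): x_5 = 8·32257 + 63·1·4064 = 514088; y_5 = 8·4064 + 1·32257 = 64769.
  From (x_5, y_5) = (514088, 64769): x_6 = 8·514088 + 63·1·64769 = 8193151; y_6 = 8·64769 + 1·514088 = 1032240.
  From (x_6, y_6) = (8193151, 1032240): x_7 = 8·8193151 + 63·1·1032240 = 130576328; y_7 = 8·1032240 + 1·8193151 = 16451071.
  From (x_7, y_7) = (130576328, 16451071): x_8 = 8·130576328 + 63·1·16451071 = 2081028097; y_8 = 8·16451071 + 1·130576328 = 262184896.
Step 3: Verify x_8² - 63·y_8² = 4330677940503441409 - 4330677940503441408 = 1 (should be 1). ✓

(x_1, y_1) = (8, 1); (x_8, y_8) = (2081028097, 262184896).


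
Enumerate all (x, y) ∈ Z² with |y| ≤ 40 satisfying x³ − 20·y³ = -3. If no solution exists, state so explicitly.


The equation is x³ - 20y³ = -3. For fixed y, x³ = 20·y³ − 3, so a solution requires the RHS to be a perfect cube.
Strategy: iterate y from -40 to 40, compute RHS = 20·y³ − 3, and check whether it is a (positive or negative) perfect cube.
Check small values of y:
  y = 0: RHS = -3 is not a perfect cube.
  y = 1: RHS = 17 is not a perfect cube.
  y = -1: RHS = -23 is not a perfect cube.
  y = 2: RHS = 157 is not a perfect cube.
  y = -2: RHS = -163 is not a perfect cube.
  y = 3: RHS = 537 is not a perfect cube.
  y = -3: RHS = -543 is not a perfect cube.
Continuing the search up to |y| = 40 finds no solutions either.
No (x, y) in the scanned range satisfies the equation.

No integer solutions with |y| ≤ 40.


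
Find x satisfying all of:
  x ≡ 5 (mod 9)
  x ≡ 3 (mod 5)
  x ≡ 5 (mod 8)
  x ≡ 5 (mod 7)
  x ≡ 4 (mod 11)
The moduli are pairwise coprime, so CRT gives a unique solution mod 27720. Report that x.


Product of moduli M = 9 · 5 · 8 · 7 · 11 = 27720.
Merge one congruence at a time:
  Start: x ≡ 5 (mod 9).
  Combine with x ≡ 3 (mod 5); new modulus lcm = 45.
    Write x = 5 + 9·t and substitute into x ≡ 3 (mod 5): 9·t ≡ 3 − 5 = -2 (mod 5).
    Reduce coefficients mod 5: 4·t ≡ 3 (mod 5).
    The inverse of 4 mod 5 is 4 (since 4·4 = 16 = 3·5 + 1), so t ≡ 4·3 = 12 ≡ 2 (mod 5).
    Then x = 5 + 9·2 = 23, valid modulo lcm(9, 5) = 45: x ≡ 23 (mod 45).
  Combine with x ≡ 5 (mod 8); new modulus lcm = 360.
    Write x = 23 + 45·t and substitute into x ≡ 5 (mod 8): 45·t ≡ 5 − 23 = -18 (mod 8).
    Reduce coefficients mod 8: 5·t ≡ 6 (mod 8).
    The inverse of 5 mod 8 is 5 (since 5·5 = 25 = 3·8 + 1), so t ≡ 5·6 = 30 ≡ 6 (mod 8).
    Then x = 23 + 45·6 = 293, valid modulo lcm(45, 8) = 360: x ≡ 293 (mod 360).
  Combine with x ≡ 5 (mod 7); new modulus lcm = 2520.
    Write x = 293 + 360·t and substitute into x ≡ 5 (mod 7): 360·t ≡ 5 − 293 = -288 (mod 7).
    Reduce coefficients mod 7: 3·t ≡ 6 (mod 7).
    The inverse of 3 mod 7 is 5 (since 3·5 = 15 = 2·7 + 1), so t ≡ 5·6 = 30 ≡ 2 (mod 7).
    Then x = 293 + 360·2 = 1013, valid modulo lcm(360, 7) = 2520: x ≡ 1013 (mod 2520).
  Combine with x ≡ 4 (mod 11); new modulus lcm = 27720.
    Write x = 1013 + 2520·t and substitute into x ≡ 4 (mod 11): 2520·t ≡ 4 − 1013 = -1009 (mod 11).
    Reduce coefficients mod 11: 1·t ≡ 3 (mod 11).
    So t ≡ 3 (mod 11).
    Then x = 1013 + 2520·3 = 8573, valid modulo lcm(2520, 11) = 27720: x ≡ 8573 (mod 27720).
Verify against each original: 8573 mod 9 = 5, 8573 mod 5 = 3, 8573 mod 8 = 5, 8573 mod 7 = 5, 8573 mod 11 = 4.

x ≡ 8573 (mod 27720).


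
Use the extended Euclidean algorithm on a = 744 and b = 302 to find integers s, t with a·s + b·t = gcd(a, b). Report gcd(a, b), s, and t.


Euclidean algorithm on (744, 302) — divide until remainder is 0:
  744 = 2 · 302 + 140
  302 = 2 · 140 + 22
  140 = 6 · 22 + 8
  22 = 2 · 8 + 6
  8 = 1 · 6 + 2
  6 = 3 · 2 + 0
gcd(744, 302) = 2.
Track Bezout coefficients alongside the remainders: start with r₀ = 744 = a·1 + b·0 (s = 1, t = 0) and r₁ = 302 = a·0 + b·1 (s = 0, t = 1); each new remainder r_{k+1} = r_{k-1} − q_k·r_k inherits s_{k+1} = s_{k-1} − q_k·s_k, t_{k+1} = t_{k-1} − q_k·t_k, so r_k = a·s_k + b·t_k at every step:
  q = 2: r = 140, s = 1 − 2·0 = 1, t = 0 − 2·1 = -2  (check: 744·1 + 302·(-2) = 140)
  q = 2: r = 22, s = 0 − 2·1 = -2, t = 1 − 2·(-2) = 5  (check: 744·(-2) + 302·5 = 22)
  q = 6: r = 8, s = 1 − 6·(-2) = 13, t = -2 − 6·5 = -32  (check: 744·13 + 302·(-32) = 8)
  q = 2: r = 6, s = -2 − 2·13 = -28, t = 5 − 2·(-32) = 69  (check: 744·(-28) + 302·69 = 6)
  q = 1: r = 2, s = 13 − 1·(-28) = 41, t = -32 − 1·69 = -101  (check: 744·41 + 302·(-101) = 2)
The row with r = 2 (the gcd) gives the Bezout coefficients s = 41, t = -101.
Result: 744 · (41) + 302 · (-101) = 2.

gcd(744, 302) = 2; s = 41, t = -101 (check: 744·41 + 302·(-101) = 2).


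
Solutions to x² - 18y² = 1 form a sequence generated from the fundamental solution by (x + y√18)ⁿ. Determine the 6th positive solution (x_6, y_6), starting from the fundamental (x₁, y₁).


Step 1: Find the fundamental solution (x₁, y₁) of x² - 18y² = 1.
  Expand √18 as a continued fraction. a₀ = ⌊√18⌋ = 4; iterate m_{k+1} = d_k·a_k − m_k, d_{k+1} = (18 − m_{k+1}²)/d_k, a_{k+1} = ⌊(a₀ + m_{k+1})/d_{k+1}⌋ (starting m₀ = 0, d₀ = 1), with convergents p_k = a_k·p_{k-1} + p_{k-2}, q_k = a_k·q_{k-1} + q_{k-2} (p₋₁ = 1, q₋₁ = 0):
  k = 0: a₀ = 4; p₀/q₀ = 4/1; p₀² − 18·q₀² = 16 − 18 = -2.
  k = 1: m = 4, d = 2, a = ⌊(4 + 4)/2⌋ = 4; p/q = (4·4 + 1)/(4·1 + 0) = 17/4; p² − 18·q² = 289 − 288 = 1.
  The first convergent with p² − 18·q² = 1 gives the fundamental solution (x₁, y₁) = (17, 4).
Step 2: Apply the recurrence (x_{n+1}, y_{n+1}) = (x₁x_n + 18y₁y_n, x₁y_n + y₁x_n) repeatedly.
  From (x_1, y_1) = (17, 4): x_2 = 17·17 + 18·4·4 = 577; y_2 = 17·4 + 4·17 = 136.
  From (x_2, y_2) = (577, 136): x_3 = 17·577 + 18·4·136 = 19601; y_3 = 17·136 + 4·577 = 4620.
  From (x_3, y_3) = (19601, 4620): x_4 = 17·19601 + 18·4·4620 = 665857; y_4 = 17·4620 + 4·19601 = 156944.
  From (x_4, y_4) = (665857, 156944): x_5 = 17·665857 + 18·4·156944 = 22619537; y_5 = 17·156944 + 4·665857 = 5331476.
  From (x_5, y_5) = (22619537, 5331476): x_6 = 17·22619537 + 18·4·5331476 = 768398401; y_6 = 17·5331476 + 4·22619537 = 181113240.
Step 3: Verify x_6² - 18·y_6² = 590436102659356801 - 590436102659356800 = 1 (should be 1). ✓

(x_1, y_1) = (17, 4); (x_6, y_6) = (768398401, 181113240).


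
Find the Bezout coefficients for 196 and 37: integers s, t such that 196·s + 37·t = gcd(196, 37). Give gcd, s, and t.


Euclidean algorithm on (196, 37) — divide until remainder is 0:
  196 = 5 · 37 + 11
  37 = 3 · 11 + 4
  11 = 2 · 4 + 3
  4 = 1 · 3 + 1
  3 = 3 · 1 + 0
gcd(196, 37) = 1.
Track Bezout coefficients alongside the remainders: start with r₀ = 196 = a·1 + b·0 (s = 1, t = 0) and r₁ = 37 = a·0 + b·1 (s = 0, t = 1); each new remainder r_{k+1} = r_{k-1} − q_k·r_k inherits s_{k+1} = s_{k-1} − q_k·s_k, t_{k+1} = t_{k-1} − q_k·t_k, so r_k = a·s_k + b·t_k at every step:
  q = 5: r = 11, s = 1 − 5·0 = 1, t = 0 − 5·1 = -5  (check: 196·1 + 37·(-5) = 11)
  q = 3: r = 4, s = 0 − 3·1 = -3, t = 1 − 3·(-5) = 16  (check: 196·(-3) + 37·16 = 4)
  q = 2: r = 3, s = 1 − 2·(-3) = 7, t = -5 − 2·16 = -37  (check: 196·7 + 37·(-37) = 3)
  q = 1: r = 1, s = -3 − 1·7 = -10, t = 16 − 1·(-37) = 53  (check: 196·(-10) + 37·53 = 1)
The row with r = 1 (the gcd) gives the Bezout coefficients s = -10, t = 53.
Result: 196 · (-10) + 37 · (53) = 1.

gcd(196, 37) = 1; s = -10, t = 53 (check: 196·(-10) + 37·53 = 1).


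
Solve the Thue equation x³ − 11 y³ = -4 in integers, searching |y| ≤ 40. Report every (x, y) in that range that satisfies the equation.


The equation is x³ - 11y³ = -4. For fixed y, x³ = 11·y³ − 4, so a solution requires the RHS to be a perfect cube.
Strategy: iterate y from -40 to 40, compute RHS = 11·y³ − 4, and check whether it is a (positive or negative) perfect cube.
Check small values of y:
  y = 0: RHS = -4 is not a perfect cube.
  y = 1: RHS = 7 is not a perfect cube.
  y = -1: RHS = -15 is not a perfect cube.
  y = 2: RHS = 84 is not a perfect cube.
  y = -2: RHS = -92 is not a perfect cube.
  y = 3: RHS = 293 is not a perfect cube.
  y = -3: RHS = -301 is not a perfect cube.
Continuing the search up to |y| = 40 finds no solutions either.
No (x, y) in the scanned range satisfies the equation.

No integer solutions with |y| ≤ 40.


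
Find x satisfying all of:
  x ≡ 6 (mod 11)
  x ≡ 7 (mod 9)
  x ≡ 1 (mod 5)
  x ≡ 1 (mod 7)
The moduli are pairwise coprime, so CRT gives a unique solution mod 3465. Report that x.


Product of moduli M = 11 · 9 · 5 · 7 = 3465.
Merge one congruence at a time:
  Start: x ≡ 6 (mod 11).
  Combine with x ≡ 7 (mod 9); new modulus lcm = 99.
    Write x = 6 + 11·t and substitute into x ≡ 7 (mod 9): 11·t ≡ 7 − 6 = 1 (mod 9).
    Reduce coefficients mod 9: 2·t ≡ 1 (mod 9).
    The inverse of 2 mod 9 is 5 (since 2·5 = 10 = 1·9 + 1), so t ≡ 5·1 = 5 ≡ 5 (mod 9).
    Then x = 6 + 11·5 = 61, valid modulo lcm(11, 9) = 99: x ≡ 61 (mod 99).
  Combine with x ≡ 1 (mod 5); new modulus lcm = 495.
    Write x = 61 + 99·t and substitute into x ≡ 1 (mod 5): 99·t ≡ 1 − 61 = -60 (mod 5).
    Reduce coefficients mod 5: 4·t ≡ 0 (mod 5).
    The inverse of 4 mod 5 is 4 (since 4·4 = 16 = 3·5 + 1), so t ≡ 4·0 = 0 ≡ 0 (mod 5).
    Then x = 61 + 99·0 = 61, valid modulo lcm(99, 5) = 495: x ≡ 61 (mod 495).
  Combine with x ≡ 1 (mod 7); new modulus lcm = 3465.
    Write x = 61 + 495·t and substitute into x ≡ 1 (mod 7): 495·t ≡ 1 − 61 = -60 (mod 7).
    Reduce coefficients mod 7: 5·t ≡ 3 (mod 7).
    The inverse of 5 mod 7 is 3 (since 5·3 = 15 = 2·7 + 1), so t ≡ 3·3 = 9 ≡ 2 (mod 7).
    Then x = 61 + 495·2 = 1051, valid modulo lcm(495, 7) = 3465: x ≡ 1051 (mod 3465).
Verify against each original: 1051 mod 11 = 6, 1051 mod 9 = 7, 1051 mod 5 = 1, 1051 mod 7 = 1.

x ≡ 1051 (mod 3465).


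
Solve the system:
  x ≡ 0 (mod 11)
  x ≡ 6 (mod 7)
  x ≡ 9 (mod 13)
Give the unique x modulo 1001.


Moduli 11, 7, 13 are pairwise coprime; by CRT there is a unique solution modulo M = 11 · 7 · 13 = 1001.
Solve pairwise, accumulating the modulus:
  Start with x ≡ 0 (mod 11).
  Combine with x ≡ 6 (mod 7): since gcd(11, 7) = 1, we get a unique residue mod 77.
    Write x = 0 + 11·t and substitute into x ≡ 6 (mod 7): 11·t ≡ 6 − 0 = 6 (mod 7).
    Reduce coefficients mod 7: 4·t ≡ 6 (mod 7).
    The inverse of 4 mod 7 is 2 (since 4·2 = 8 = 1·7 + 1), so t ≡ 2·6 = 12 ≡ 5 (mod 7).
    Then x = 0 + 11·5 = 55, valid modulo lcm(11, 7) = 77: x ≡ 55 (mod 77).
  Combine with x ≡ 9 (mod 13): since gcd(77, 13) = 1, we get a unique residue mod 1001.
    Write x = 55 + 77·t and substitute into x ≡ 9 (mod 13): 77·t ≡ 9 − 55 = -46 (mod 13).
    Reduce coefficients mod 13: 12·t ≡ 6 (mod 13).
    The inverse of 12 mod 13 is 12 (since 12·12 = 144 = 11·13 + 1), so t ≡ 12·6 = 72 ≡ 7 (mod 13).
    Then x = 55 + 77·7 = 594, valid modulo lcm(77, 13) = 1001: x ≡ 594 (mod 1001).
Verify: 594 mod 11 = 0 ✓, 594 mod 7 = 6 ✓, 594 mod 13 = 9 ✓.

x ≡ 594 (mod 1001).


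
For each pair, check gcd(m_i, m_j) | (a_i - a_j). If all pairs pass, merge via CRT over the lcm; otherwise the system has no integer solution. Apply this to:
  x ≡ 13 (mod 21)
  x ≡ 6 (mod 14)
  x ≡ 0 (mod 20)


Moduli 21, 14, 20 are not pairwise coprime, so CRT works modulo lcm(m_i) when all pairwise compatibility conditions hold.
Pairwise compatibility: gcd(m_i, m_j) must divide a_i - a_j for every pair.
Merge one congruence at a time:
  Start: x ≡ 13 (mod 21).
  Combine with x ≡ 6 (mod 14): gcd(21, 14) = 7; 6 - 13 = -7, which IS divisible by 7, so compatible.
    Write x = 13 + 21·t and substitute into x ≡ 6 (mod 14): 21·t ≡ 6 − 13 = -7 (mod 14).
    Divide the congruence (and modulus) by g = 7: 3·t ≡ -1 (mod 2).
    Reduce coefficients mod 2: 1·t ≡ 1 (mod 2).
    So t ≡ 1 (mod 2).
    Then x = 13 + 21·1 = 34, valid modulo lcm(21, 14) = 42: x ≡ 34 (mod 42).
  Combine with x ≡ 0 (mod 20): gcd(42, 20) = 2; 0 - 34 = -34, which IS divisible by 2, so compatible.
    Write x = 34 + 42·t and substitute into x ≡ 0 (mod 20): 42·t ≡ 0 − 34 = -34 (mod 20).
    Divide the congruence (and modulus) by g = 2: 21·t ≡ -17 (mod 10).
    Reduce coefficients mod 10: 1·t ≡ 3 (mod 10).
    So t ≡ 3 (mod 10).
    Then x = 34 + 42·3 = 160, valid modulo lcm(42, 20) = 420: x ≡ 160 (mod 420).
Verify: 160 mod 21 = 13, 160 mod 14 = 6, 160 mod 20 = 0.

x ≡ 160 (mod 420).


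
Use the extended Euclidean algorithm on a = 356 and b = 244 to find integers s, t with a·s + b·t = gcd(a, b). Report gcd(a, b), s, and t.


Euclidean algorithm on (356, 244) — divide until remainder is 0:
  356 = 1 · 244 + 112
  244 = 2 · 112 + 20
  112 = 5 · 20 + 12
  20 = 1 · 12 + 8
  12 = 1 · 8 + 4
  8 = 2 · 4 + 0
gcd(356, 244) = 4.
Track Bezout coefficients alongside the remainders: start with r₀ = 356 = a·1 + b·0 (s = 1, t = 0) and r₁ = 244 = a·0 + b·1 (s = 0, t = 1); each new remainder r_{k+1} = r_{k-1} − q_k·r_k inherits s_{k+1} = s_{k-1} − q_k·s_k, t_{k+1} = t_{k-1} − q_k·t_k, so r_k = a·s_k + b·t_k at every step:
  q = 1: r = 112, s = 1 − 1·0 = 1, t = 0 − 1·1 = -1  (check: 356·1 + 244·(-1) = 112)
  q = 2: r = 20, s = 0 − 2·1 = -2, t = 1 − 2·(-1) = 3  (check: 356·(-2) + 244·3 = 20)
  q = 5: r = 12, s = 1 − 5·(-2) = 11, t = -1 − 5·3 = -16  (check: 356·11 + 244·(-16) = 12)
  q = 1: r = 8, s = -2 − 1·11 = -13, t = 3 − 1·(-16) = 19  (check: 356·(-13) + 244·19 = 8)
  q = 1: r = 4, s = 11 − 1·(-13) = 24, t = -16 − 1·19 = -35  (check: 356·24 + 244·(-35) = 4)
The row with r = 4 (the gcd) gives the Bezout coefficients s = 24, t = -35.
Result: 356 · (24) + 244 · (-35) = 4.

gcd(356, 244) = 4; s = 24, t = -35 (check: 356·24 + 244·(-35) = 4).


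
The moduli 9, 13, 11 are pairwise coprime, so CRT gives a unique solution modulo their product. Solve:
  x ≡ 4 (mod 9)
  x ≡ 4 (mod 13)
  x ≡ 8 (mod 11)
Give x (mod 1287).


Moduli 9, 13, 11 are pairwise coprime; by CRT there is a unique solution modulo M = 9 · 13 · 11 = 1287.
Solve pairwise, accumulating the modulus:
  Start with x ≡ 4 (mod 9).
  Combine with x ≡ 4 (mod 13): since gcd(9, 13) = 1, we get a unique residue mod 117.
    Write x = 4 + 9·t and substitute into x ≡ 4 (mod 13): 9·t ≡ 4 − 4 = 0 (mod 13).
    The inverse of 9 mod 13 is 3 (since 9·3 = 27 = 2·13 + 1), so t ≡ 3·0 = 0 ≡ 0 (mod 13).
    Then x = 4 + 9·0 = 4, valid modulo lcm(9, 13) = 117: x ≡ 4 (mod 117).
  Combine with x ≡ 8 (mod 11): since gcd(117, 11) = 1, we get a unique residue mod 1287.
    Write x = 4 + 117·t and substitute into x ≡ 8 (mod 11): 117·t ≡ 8 − 4 = 4 (mod 11).
    Reduce coefficients mod 11: 7·t ≡ 4 (mod 11).
    The inverse of 7 mod 11 is 8 (since 7·8 = 56 = 5·11 + 1), so t ≡ 8·4 = 32 ≡ 10 (mod 11).
    Then x = 4 + 117·10 = 1174, valid modulo lcm(117, 11) = 1287: x ≡ 1174 (mod 1287).
Verify: 1174 mod 9 = 4 ✓, 1174 mod 13 = 4 ✓, 1174 mod 11 = 8 ✓.

x ≡ 1174 (mod 1287).


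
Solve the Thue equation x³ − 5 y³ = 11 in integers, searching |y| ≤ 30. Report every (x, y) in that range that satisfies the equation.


The equation is x³ - 5y³ = 11. For fixed y, x³ = 5·y³ + 11, so a solution requires the RHS to be a perfect cube.
Strategy: iterate y from -30 to 30, compute RHS = 5·y³ + 11, and check whether it is a (positive or negative) perfect cube.
Check small values of y:
  y = 0: RHS = 11 is not a perfect cube.
  y = 1: RHS = 16 is not a perfect cube.
  y = -1: RHS = 6 is not a perfect cube.
  y = 2: RHS = 51 is not a perfect cube.
  y = -2: RHS = -29 is not a perfect cube.
  y = 3: RHS = 146 is not a perfect cube.
  y = -3: RHS = -124 is not a perfect cube.
Continuing the search up to |y| = 30 finds no solutions either.
No (x, y) in the scanned range satisfies the equation.

No integer solutions with |y| ≤ 30.


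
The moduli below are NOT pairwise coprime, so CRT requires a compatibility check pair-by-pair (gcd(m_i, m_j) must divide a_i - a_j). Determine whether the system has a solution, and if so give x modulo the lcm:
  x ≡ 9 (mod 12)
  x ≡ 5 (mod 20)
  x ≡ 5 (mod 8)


Moduli 12, 20, 8 are not pairwise coprime, so CRT works modulo lcm(m_i) when all pairwise compatibility conditions hold.
Pairwise compatibility: gcd(m_i, m_j) must divide a_i - a_j for every pair.
Merge one congruence at a time:
  Start: x ≡ 9 (mod 12).
  Combine with x ≡ 5 (mod 20): gcd(12, 20) = 4; 5 - 9 = -4, which IS divisible by 4, so compatible.
    Write x = 9 + 12·t and substitute into x ≡ 5 (mod 20): 12·t ≡ 5 − 9 = -4 (mod 20).
    Divide the congruence (and modulus) by g = 4: 3·t ≡ -1 (mod 5).
    Reduce coefficients mod 5: 3·t ≡ 4 (mod 5).
    The inverse of 3 mod 5 is 2 (since 3·2 = 6 = 1·5 + 1), so t ≡ 2·4 = 8 ≡ 3 (mod 5).
    Then x = 9 + 12·3 = 45, valid modulo lcm(12, 20) = 60: x ≡ 45 (mod 60).
  Combine with x ≡ 5 (mod 8): gcd(60, 8) = 4; 5 - 45 = -40, which IS divisible by 4, so compatible.
    Write x = 45 + 60·t and substitute into x ≡ 5 (mod 8): 60·t ≡ 5 − 45 = -40 (mod 8).
    Divide the congruence (and modulus) by g = 4: 15·t ≡ -10 (mod 2).
    Reduce coefficients mod 2: 1·t ≡ 0 (mod 2).
    So t ≡ 0 (mod 2).
    Then x = 45 + 60·0 = 45, valid modulo lcm(60, 8) = 120: x ≡ 45 (mod 120).
Verify: 45 mod 12 = 9, 45 mod 20 = 5, 45 mod 8 = 5.

x ≡ 45 (mod 120).


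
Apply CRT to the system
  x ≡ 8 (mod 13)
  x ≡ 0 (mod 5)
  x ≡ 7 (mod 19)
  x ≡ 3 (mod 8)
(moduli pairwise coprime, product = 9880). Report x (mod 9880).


Product of moduli M = 13 · 5 · 19 · 8 = 9880.
Merge one congruence at a time:
  Start: x ≡ 8 (mod 13).
  Combine with x ≡ 0 (mod 5); new modulus lcm = 65.
    Write x = 8 + 13·t and substitute into x ≡ 0 (mod 5): 13·t ≡ 0 − 8 = -8 (mod 5).
    Reduce coefficients mod 5: 3·t ≡ 2 (mod 5).
    The inverse of 3 mod 5 is 2 (since 3·2 = 6 = 1·5 + 1), so t ≡ 2·2 = 4 ≡ 4 (mod 5).
    Then x = 8 + 13·4 = 60, valid modulo lcm(13, 5) = 65: x ≡ 60 (mod 65).
  Combine with x ≡ 7 (mod 19); new modulus lcm = 1235.
    Write x = 60 + 65·t and substitute into x ≡ 7 (mod 19): 65·t ≡ 7 − 60 = -53 (mod 19).
    Reduce coefficients mod 19: 8·t ≡ 4 (mod 19).
    The inverse of 8 mod 19 is 12 (since 8·12 = 96 = 5·19 + 1), so t ≡ 12·4 = 48 ≡ 10 (mod 19).
    Then x = 60 + 65·10 = 710, valid modulo lcm(65, 19) = 1235: x ≡ 710 (mod 1235).
  Combine with x ≡ 3 (mod 8); new modulus lcm = 9880.
    Write x = 710 + 1235·t and substitute into x ≡ 3 (mod 8): 1235·t ≡ 3 − 710 = -707 (mod 8).
    Reduce coefficients mod 8: 3·t ≡ 5 (mod 8).
    The inverse of 3 mod 8 is 3 (since 3·3 = 9 = 1·8 + 1), so t ≡ 3·5 = 15 ≡ 7 (mod 8).
    Then x = 710 + 1235·7 = 9355, valid modulo lcm(1235, 8) = 9880: x ≡ 9355 (mod 9880).
Verify against each original: 9355 mod 13 = 8, 9355 mod 5 = 0, 9355 mod 19 = 7, 9355 mod 8 = 3.

x ≡ 9355 (mod 9880).


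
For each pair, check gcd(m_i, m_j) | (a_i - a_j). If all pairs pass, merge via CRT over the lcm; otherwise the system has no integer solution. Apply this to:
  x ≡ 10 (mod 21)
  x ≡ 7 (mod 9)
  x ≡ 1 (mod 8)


Moduli 21, 9, 8 are not pairwise coprime, so CRT works modulo lcm(m_i) when all pairwise compatibility conditions hold.
Pairwise compatibility: gcd(m_i, m_j) must divide a_i - a_j for every pair.
Merge one congruence at a time:
  Start: x ≡ 10 (mod 21).
  Combine with x ≡ 7 (mod 9): gcd(21, 9) = 3; 7 - 10 = -3, which IS divisible by 3, so compatible.
    Write x = 10 + 21·t and substitute into x ≡ 7 (mod 9): 21·t ≡ 7 − 10 = -3 (mod 9).
    Divide the congruence (and modulus) by g = 3: 7·t ≡ -1 (mod 3).
    Reduce coefficients mod 3: 1·t ≡ 2 (mod 3).
    So t ≡ 2 (mod 3).
    Then x = 10 + 21·2 = 52, valid modulo lcm(21, 9) = 63: x ≡ 52 (mod 63).
  Combine with x ≡ 1 (mod 8): gcd(63, 8) = 1; 1 - 52 = -51, which IS divisible by 1, so compatible.
    Write x = 52 + 63·t and substitute into x ≡ 1 (mod 8): 63·t ≡ 1 − 52 = -51 (mod 8).
    Reduce coefficients mod 8: 7·t ≡ 5 (mod 8).
    The inverse of 7 mod 8 is 7 (since 7·7 = 49 = 6·8 + 1), so t ≡ 7·5 = 35 ≡ 3 (mod 8).
    Then x = 52 + 63·3 = 241, valid modulo lcm(63, 8) = 504: x ≡ 241 (mod 504).
Verify: 241 mod 21 = 10, 241 mod 9 = 7, 241 mod 8 = 1.

x ≡ 241 (mod 504).
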